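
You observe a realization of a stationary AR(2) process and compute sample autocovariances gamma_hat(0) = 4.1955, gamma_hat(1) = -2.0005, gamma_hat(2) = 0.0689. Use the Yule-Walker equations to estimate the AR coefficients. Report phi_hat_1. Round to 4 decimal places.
\hat\phi_{1} = -0.6070

The Yule-Walker equations for an AR(p) process read, in matrix form,
  Gamma_p phi = r_p,   with   (Gamma_p)_{ij} = gamma(|i - j|),
                       (r_p)_i = gamma(i),   i,j = 1..p.
Substitute the sample gammas (Toeplitz matrix and right-hand side of size 2):
  Gamma_p = [[4.1955, -2.0005], [-2.0005, 4.1955]]
  r_p     = [-2.0005, 0.0689]
Written out:
  4.1955 phi_1 - 2.0005 phi_2 = -2.0005
  -2.0005 phi_1 + 4.1955 phi_2 = 0.0689
Solve by Cramer's rule:
  det = gamma(0)^2 - gamma(1)^2 = (4.1955)^2 - (-2.0005)^2 = 17.60222025 - 4.00200025 = 13.60022
  phi_hat_1 = [gamma(1) gamma(0) - gamma(1) gamma(2)] / det = [(-2.0005)(4.1955) - (-2.0005)(0.0689)] / 13.60022 = -8.2552633 / 13.60022 = -0.607
  phi_hat_2 = [gamma(0) gamma(2) - gamma(1)^2] / det = [(4.1955)(0.0689) - (-2.0005)^2] / 13.60022 = -3.7129303 / 13.60022 = -0.273
So phi_hat = [-0.6070, -0.2730].
Therefore phi_hat_1 = -0.6070.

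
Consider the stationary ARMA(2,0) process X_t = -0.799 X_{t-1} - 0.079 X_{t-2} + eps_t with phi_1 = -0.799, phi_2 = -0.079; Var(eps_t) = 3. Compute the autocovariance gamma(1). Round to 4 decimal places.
\gamma(1) = -4.9494

Multiply the model equation by X_{t-k} and take expectations. With theta_0 = psi_0 = 1 and psi_j the MA(infinity) weights, this gives
  gamma(k) - sum_i phi_i gamma(k-i) = c_k,
  c_k = sigma^2 * sum_{j=k..q} theta_j psi_{j-k}   (c_k = 0 for k > q),
using gamma(-m) = gamma(m).
Pure AR (q = 0): c_0 = sigma^2 = 3, c_k = 0 for k >= 1.
Equations for k = 0, 1, 2 (AR order 2, c_2 = 0):
  (E0) gamma(0) = phi_1 gamma(1) + phi_2 gamma(2) + c_0
  (E1) gamma(1) = phi_1 gamma(0) + phi_2 gamma(1) + c_1
  (E2) gamma(2) = phi_1 gamma(1) + phi_2 gamma(0)
From (E1): gamma(1) = A gamma(0) + B with
  A = phi_1 / (1 - phi_2) = -0.799 / 1.079 = -0.7405,   B = c_1 / (1 - phi_2) = 0 / 1.079 = 0.
Insert (E2) into (E0): gamma(0) (1 - phi_2^2) = phi_1 (1 + phi_2) gamma(1) + c_0.
  phi_1 (1 + phi_2) = (-0.799)(0.921) = -0.735879,   1 - phi_2^2 = 0.993759.
Replace gamma(1) by A gamma(0) + B and collect gamma(0):
  gamma(0) [0.993759 - (-0.735879)(-0.7405)] = c_0 = 3
  gamma(0) * 0.44884 = 3
  gamma(0) = 3 / 0.44884 = 6.683892.
  gamma(1) = A gamma(0) = (-0.7405)(6.683892) = -4.949425.
Therefore gamma(1) = -4.9494 (to 4 decimal places).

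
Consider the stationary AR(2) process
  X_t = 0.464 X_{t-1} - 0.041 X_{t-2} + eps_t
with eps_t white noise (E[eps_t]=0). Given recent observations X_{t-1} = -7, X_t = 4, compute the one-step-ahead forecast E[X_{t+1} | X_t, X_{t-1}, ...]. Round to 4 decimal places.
E[X_{t+1} \mid \mathcal F_t] = 2.1430

For an AR(p) model X_t = c + sum_i phi_i X_{t-i} + eps_t, the
one-step-ahead conditional mean is
  E[X_{t+1} | X_t, ...] = c + sum_i phi_i X_{t+1-i}.
Substitute known values:
  E[X_{t+1} | ...] = (0.464) * (4) + (-0.041) * (-7)
                   = 2.1430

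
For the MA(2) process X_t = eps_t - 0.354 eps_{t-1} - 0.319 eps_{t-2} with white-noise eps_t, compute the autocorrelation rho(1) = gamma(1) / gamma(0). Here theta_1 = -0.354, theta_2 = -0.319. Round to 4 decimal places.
\rho(1) = -0.1965

For an MA(q) process with theta_0 = 1, the autocovariance is
  gamma(k) = sigma^2 * sum_{i=0..q-k} theta_i * theta_{i+k},
and rho(k) = gamma(k) / gamma(0). Sigma^2 cancels.
  numerator   = (1)*(-0.354) + (-0.354)*(-0.319) = -0.241074.
  denominator = (1)^2 + (-0.354)^2 + (-0.319)^2 = 1.227077.
  rho(1) = -0.241074 / 1.227077 = -0.1965.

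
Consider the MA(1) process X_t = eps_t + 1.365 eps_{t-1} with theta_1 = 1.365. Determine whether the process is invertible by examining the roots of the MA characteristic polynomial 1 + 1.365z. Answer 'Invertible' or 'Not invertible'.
\text{Not invertible}

The MA(q) characteristic polynomial is P(z) = 1 + 1.365z.
Invertibility requires all roots to lie outside the unit circle, i.e. |z| > 1 for every root.
This is linear in z: 1 + (1.365) z = 0  =>  z = -1/(1.365) = -0.732601,  |z| = 0.732601.
Moduli of all roots: 0.7326.
All moduli strictly greater than 1? No.
Verdict: Not invertible.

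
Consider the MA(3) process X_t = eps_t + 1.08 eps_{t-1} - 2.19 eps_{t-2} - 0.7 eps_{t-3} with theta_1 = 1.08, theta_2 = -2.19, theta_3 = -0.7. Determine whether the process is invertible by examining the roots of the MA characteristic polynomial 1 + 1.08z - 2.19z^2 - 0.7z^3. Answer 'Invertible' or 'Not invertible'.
\text{Not invertible}

The MA(q) characteristic polynomial is P(z) = 1 + 1.08z - 2.19z^2 - 0.7z^3.
Invertibility requires all roots to lie outside the unit circle, i.e. |z| > 1 for every root.
Degree 3: look for a simple real root z0 first, then factor out (1 - z/z0) and solve the remaining quadratic.
Testing z0 = -0.5: P(-0.5) = 1 + (1.08)(-0.5) + (-2.19)(-0.5)^2 + (-0.7)(-0.5)^3
  = 1 + (-0.54) + (-0.5475) + (0.0875) = 0.  So z_0 = -0.5 is a root, |z_0| = 0.5.
Divide out the factor (1 + 2 z) = (1 - z/z0) (since 1/z0 = -2):
  P(z) = (1 + 2 z)(1 + (-0.92) z + (-0.35) z^2)
  [check: z-coef -0.92 - (-2) = 1.08; z^2-coef -0.35 - (-2)(-0.92) = -2.19; z^3-coef -(-2)(-0.35) = -0.7.]
Remaining roots from the quadratic factor 1 + (-0.92) z + (-0.35) z^2:
  Set 1 + (-0.92) z + (-0.35) z^2 = 0, i.e. a z^2 + b z + c = 0 with a = -0.35, b = -0.92, c = 1.
  Discriminant D = b^2 - 4ac = (-0.92)^2 - 4*(-0.35)*1 = 0.8464 - (-1.4) = 2.2464.
  D >= 0, so the roots are real: z = (-b +/- sqrt(D)) / (2a) = (0.92 +/- 1.4988) / (-0.7).
    z_1 = (0.92 + 1.4988) / (-0.7) = -3.4554,   |z_1| = 3.4554.
    z_2 = (0.92 - 1.4988) / (-0.7) = 0.8269,   |z_2| = 0.8269.
Moduli of all roots: 0.5000, 3.4554, 0.8269.
All moduli strictly greater than 1? No.
Verdict: Not invertible.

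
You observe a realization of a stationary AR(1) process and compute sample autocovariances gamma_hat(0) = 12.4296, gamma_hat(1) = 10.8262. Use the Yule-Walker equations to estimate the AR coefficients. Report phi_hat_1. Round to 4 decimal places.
\hat\phi_{1} = 0.8710

The Yule-Walker equations for an AR(p) process read, in matrix form,
  Gamma_p phi = r_p,   with   (Gamma_p)_{ij} = gamma(|i - j|),
                       (r_p)_i = gamma(i),   i,j = 1..p.
Substitute the sample gammas (Toeplitz matrix and right-hand side of size 1):
  Gamma_p = [[12.4296]]
  r_p     = [10.8262]
With p = 1 this is the single equation gamma(0) phi_1 = gamma(1):
  phi_hat_1 = gamma(1) / gamma(0) = 10.8262 / 12.4296 = 0.8710.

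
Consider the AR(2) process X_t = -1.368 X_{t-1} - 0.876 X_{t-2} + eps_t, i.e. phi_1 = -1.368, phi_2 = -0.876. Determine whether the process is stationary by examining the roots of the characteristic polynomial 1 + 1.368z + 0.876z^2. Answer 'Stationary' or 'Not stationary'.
\text{Stationary}

The AR(p) characteristic polynomial is P(z) = 1 + 1.368z + 0.876z^2.
Stationarity requires all roots to lie outside the unit circle, i.e. |z| > 1 for every root.
Set 1 + (1.368) z + (0.876) z^2 = 0, i.e. a z^2 + b z + c = 0 with a = 0.876, b = 1.368, c = 1.
Discriminant D = b^2 - 4ac = (1.368)^2 - 4*(0.876)*1 = 1.871424 - (3.504) = -1.632576.
D < 0, so the roots are the complex-conjugate pair z = (-b +/- i sqrt(-D)) / (2a) = -0.7808 +/- 0.7293i.
For a conjugate pair |z|^2 = z * conj(z) = (product of roots) = c/a = 1/(0.876) = 1.141553, so |z| = sqrt(1.141553) = 1.0684 for both roots.
Moduli of all roots: 1.0684, 1.0684.
All moduli strictly greater than 1? Yes.
Verdict: Stationary.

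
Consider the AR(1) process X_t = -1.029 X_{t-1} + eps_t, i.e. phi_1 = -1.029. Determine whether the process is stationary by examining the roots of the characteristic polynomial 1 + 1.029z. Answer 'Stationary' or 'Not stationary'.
\text{Not stationary}

The AR(p) characteristic polynomial is P(z) = 1 + 1.029z.
Stationarity requires all roots to lie outside the unit circle, i.e. |z| > 1 for every root.
This is linear in z: 1 + (1.029) z = 0  =>  z = -1/(1.029) = -0.971817,  |z| = 0.971817.
Moduli of all roots: 0.9718.
All moduli strictly greater than 1? No.
Verdict: Not stationary.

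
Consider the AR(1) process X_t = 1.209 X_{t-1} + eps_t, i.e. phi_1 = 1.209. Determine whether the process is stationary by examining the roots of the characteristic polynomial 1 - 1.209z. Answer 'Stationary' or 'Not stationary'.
\text{Not stationary}

The AR(p) characteristic polynomial is P(z) = 1 - 1.209z.
Stationarity requires all roots to lie outside the unit circle, i.e. |z| > 1 for every root.
This is linear in z: 1 + (-1.209) z = 0  =>  z = -1/(-1.209) = 0.82713,  |z| = 0.82713.
Moduli of all roots: 0.8271.
All moduli strictly greater than 1? No.
Verdict: Not stationary.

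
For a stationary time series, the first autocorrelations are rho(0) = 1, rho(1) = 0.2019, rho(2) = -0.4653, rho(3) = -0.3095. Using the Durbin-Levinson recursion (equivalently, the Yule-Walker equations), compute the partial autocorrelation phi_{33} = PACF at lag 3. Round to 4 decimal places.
\phi_{33} = -0.0859

The PACF at lag k is phi_{kk}, the last component of the solution
to the Yule-Walker system G_k phi = r_k where
  (G_k)_{ij} = rho(|i - j|), (r_k)_i = rho(i), i,j = 1..k.
Equivalently, Durbin-Levinson gives phi_{kk} iteratively:
  phi_{11} = rho(1)
  phi_{kk} = [rho(k) - sum_{j=1..k-1} phi_{k-1,j} rho(k-j)]
            / [1 - sum_{j=1..k-1} phi_{k-1,j} rho(j)],
  phi_{k,j} = phi_{k-1,j} - phi_{kk} phi_{k-1,k-j},  j = 1..k-1.
Step k = 1:
  phi_11 = rho(1) = 0.2019.
Step k = 2:
  phi_22 = [rho(2) - phi_11 rho(1)] / [1 - phi_11 rho(1)] = [-0.4653 - (0.2019)(0.2019)] / [1 - (0.2019)(0.2019)]
         = -0.50606361 / 0.95923639 = -0.527569.
  Update: phi_21 = phi_11 - phi_22 phi_11 = 0.2019 - (-0.527569)(0.2019) = 0.308416.
Step k = 3:
  phi_33 = [rho(3) - phi_21 rho(2) - phi_22 rho(1)] / [1 - phi_21 rho(1) - phi_22 rho(2)]
    numerator   = -0.3095 - (0.308416)(-0.4653) - (-0.527569)(0.2019) = -0.0594777
    denominator = 1 - (0.308416)(0.2019) - (-0.527569)(-0.4653) = 0.6922528
  phi_33 = -0.0594777 / 0.6922528 = -0.0859.
Therefore phi_{33} = -0.0859.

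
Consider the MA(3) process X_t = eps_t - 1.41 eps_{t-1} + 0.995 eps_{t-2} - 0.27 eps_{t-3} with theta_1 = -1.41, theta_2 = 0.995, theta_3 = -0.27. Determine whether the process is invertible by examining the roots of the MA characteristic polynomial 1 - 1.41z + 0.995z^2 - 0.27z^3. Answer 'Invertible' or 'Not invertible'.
\text{Invertible}

The MA(q) characteristic polynomial is P(z) = 1 - 1.41z + 0.995z^2 - 0.27z^3.
Invertibility requires all roots to lie outside the unit circle, i.e. |z| > 1 for every root.
Degree 3: look for a simple real root z0 first, then factor out (1 - z/z0) and solve the remaining quadratic.
Testing z0 = 2: P(2) = 1 + (-1.41)(2) + (0.995)(2)^2 + (-0.27)(2)^3
  = 1 + (-2.82) + (3.98) + (-2.16) = 0.  So z_0 = 2 is a root, |z_0| = 2.
Divide out the factor (1 - 0.5 z) = (1 - z/z0) (since 1/z0 = 0.5):
  P(z) = (1 - 0.5 z)(1 + (-0.91) z + (0.54) z^2)
  [check: z-coef -0.91 - (0.5) = -1.41; z^2-coef 0.54 - (0.5)(-0.91) = 0.995; z^3-coef -(0.5)(0.54) = -0.27.]
Remaining roots from the quadratic factor 1 + (-0.91) z + (0.54) z^2:
  Set 1 + (-0.91) z + (0.54) z^2 = 0, i.e. a z^2 + b z + c = 0 with a = 0.54, b = -0.91, c = 1.
  Discriminant D = b^2 - 4ac = (-0.91)^2 - 4*(0.54)*1 = 0.8281 - (2.16) = -1.3319.
  D < 0, so the roots are the complex-conjugate pair z = (-b +/- i sqrt(-D)) / (2a) = 0.8426 +/- 1.0686i.
  For a conjugate pair |z|^2 = z * conj(z) = (product of roots) = c/a = 1/(0.54) = 1.851852, so |z| = sqrt(1.851852) = 1.3608 for both roots.
Moduli of all roots: 2.0000, 1.3608, 1.3608.
All moduli strictly greater than 1? Yes.
Verdict: Invertible.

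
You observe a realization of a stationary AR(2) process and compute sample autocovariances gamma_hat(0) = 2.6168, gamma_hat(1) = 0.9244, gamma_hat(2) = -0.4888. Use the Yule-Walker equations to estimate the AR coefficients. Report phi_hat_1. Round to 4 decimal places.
\hat\phi_{1} = 0.4790

The Yule-Walker equations for an AR(p) process read, in matrix form,
  Gamma_p phi = r_p,   with   (Gamma_p)_{ij} = gamma(|i - j|),
                       (r_p)_i = gamma(i),   i,j = 1..p.
Substitute the sample gammas (Toeplitz matrix and right-hand side of size 2):
  Gamma_p = [[2.6168, 0.9244], [0.9244, 2.6168]]
  r_p     = [0.9244, -0.4888]
Written out:
  2.6168 phi_1 + 0.9244 phi_2 = 0.9244
  0.9244 phi_1 + 2.6168 phi_2 = -0.4888
Solve by Cramer's rule:
  det = gamma(0)^2 - gamma(1)^2 = (2.6168)^2 - (0.9244)^2 = 6.84764224 - 0.85451536 = 5.99312688
  phi_hat_1 = [gamma(1) gamma(0) - gamma(1) gamma(2)] / det = [(0.9244)(2.6168) - (0.9244)(-0.4888)] / 5.99312688 = 2.87081664 / 5.99312688 = 0.479
  phi_hat_2 = [gamma(0) gamma(2) - gamma(1)^2] / det = [(2.6168)(-0.4888) - (0.9244)^2] / 5.99312688 = -2.1336072 / 5.99312688 = -0.356
So phi_hat = [0.4790, -0.3560].
Therefore phi_hat_1 = 0.4790.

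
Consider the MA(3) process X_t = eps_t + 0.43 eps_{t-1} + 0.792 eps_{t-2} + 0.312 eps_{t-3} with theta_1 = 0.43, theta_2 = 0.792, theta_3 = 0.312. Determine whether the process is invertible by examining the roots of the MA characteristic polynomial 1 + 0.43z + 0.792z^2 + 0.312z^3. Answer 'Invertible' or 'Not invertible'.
\text{Invertible}

The MA(q) characteristic polynomial is P(z) = 1 + 0.43z + 0.792z^2 + 0.312z^3.
Invertibility requires all roots to lie outside the unit circle, i.e. |z| > 1 for every root.
Degree 3: look for a simple real root z0 first, then factor out (1 - z/z0) and solve the remaining quadratic.
Testing z0 = -2.5: P(-2.5) = 1 + (0.43)(-2.5) + (0.792)(-2.5)^2 + (0.312)(-2.5)^3
  = 1 + (-1.075) + (4.95) + (-4.875) = 0.  So z_0 = -2.5 is a root, |z_0| = 2.5.
Divide out the factor (1 + 0.4 z) = (1 - z/z0) (since 1/z0 = -0.4):
  P(z) = (1 + 0.4 z)(1 + (0.03) z + (0.78) z^2)
  [check: z-coef 0.03 - (-0.4) = 0.43; z^2-coef 0.78 - (-0.4)(0.03) = 0.792; z^3-coef -(-0.4)(0.78) = 0.312.]
Remaining roots from the quadratic factor 1 + (0.03) z + (0.78) z^2:
  Set 1 + (0.03) z + (0.78) z^2 = 0, i.e. a z^2 + b z + c = 0 with a = 0.78, b = 0.03, c = 1.
  Discriminant D = b^2 - 4ac = (0.03)^2 - 4*(0.78)*1 = 0.0009 - (3.12) = -3.1191.
  D < 0, so the roots are the complex-conjugate pair z = (-b +/- i sqrt(-D)) / (2a) = -0.0192 +/- 1.1321i.
  For a conjugate pair |z|^2 = z * conj(z) = (product of roots) = c/a = 1/(0.78) = 1.282051, so |z| = sqrt(1.282051) = 1.1323 for both roots.
Moduli of all roots: 2.5000, 1.1323, 1.1323.
All moduli strictly greater than 1? Yes.
Verdict: Invertible.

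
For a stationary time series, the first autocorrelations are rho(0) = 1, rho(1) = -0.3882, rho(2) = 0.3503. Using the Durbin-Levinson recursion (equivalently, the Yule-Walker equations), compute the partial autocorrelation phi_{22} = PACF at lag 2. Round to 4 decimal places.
\phi_{22} = 0.2350

The PACF at lag k is phi_{kk}, the last component of the solution
to the Yule-Walker system G_k phi = r_k where
  (G_k)_{ij} = rho(|i - j|), (r_k)_i = rho(i), i,j = 1..k.
Equivalently, Durbin-Levinson gives phi_{kk} iteratively:
  phi_{11} = rho(1)
  phi_{kk} = [rho(k) - sum_{j=1..k-1} phi_{k-1,j} rho(k-j)]
            / [1 - sum_{j=1..k-1} phi_{k-1,j} rho(j)],
  phi_{k,j} = phi_{k-1,j} - phi_{kk} phi_{k-1,k-j},  j = 1..k-1.
Step k = 1:
  phi_11 = rho(1) = -0.3882.
Step k = 2:
  phi_22 = [rho(2) - phi_11 rho(1)] / [1 - phi_11 rho(1)] = [0.3503 - (-0.3882)(-0.3882)] / [1 - (-0.3882)(-0.3882)]
         = 0.19960076 / 0.84930076 = 0.235.
Therefore phi_{22} = 0.2350.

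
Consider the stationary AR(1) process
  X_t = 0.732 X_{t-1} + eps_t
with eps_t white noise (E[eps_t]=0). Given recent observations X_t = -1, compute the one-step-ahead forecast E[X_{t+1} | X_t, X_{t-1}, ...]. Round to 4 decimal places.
E[X_{t+1} \mid \mathcal F_t] = -0.7320

For an AR(p) model X_t = c + sum_i phi_i X_{t-i} + eps_t, the
one-step-ahead conditional mean is
  E[X_{t+1} | X_t, ...] = c + sum_i phi_i X_{t+1-i}.
Substitute known values:
  E[X_{t+1} | ...] = (0.732) * (-1)
                   = -0.7320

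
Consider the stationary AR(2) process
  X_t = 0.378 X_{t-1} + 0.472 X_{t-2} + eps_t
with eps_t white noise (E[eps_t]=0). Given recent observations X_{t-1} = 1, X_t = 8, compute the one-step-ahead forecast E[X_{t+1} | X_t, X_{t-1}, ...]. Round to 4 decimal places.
E[X_{t+1} \mid \mathcal F_t] = 3.4960

For an AR(p) model X_t = c + sum_i phi_i X_{t-i} + eps_t, the
one-step-ahead conditional mean is
  E[X_{t+1} | X_t, ...] = c + sum_i phi_i X_{t+1-i}.
Substitute known values:
  E[X_{t+1} | ...] = (0.378) * (8) + (0.472) * (1)
                   = 3.4960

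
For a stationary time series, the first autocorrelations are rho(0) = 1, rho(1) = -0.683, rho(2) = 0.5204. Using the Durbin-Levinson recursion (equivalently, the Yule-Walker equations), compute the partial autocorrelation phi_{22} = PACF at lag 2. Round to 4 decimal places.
\phi_{22} = 0.1010

The PACF at lag k is phi_{kk}, the last component of the solution
to the Yule-Walker system G_k phi = r_k where
  (G_k)_{ij} = rho(|i - j|), (r_k)_i = rho(i), i,j = 1..k.
Equivalently, Durbin-Levinson gives phi_{kk} iteratively:
  phi_{11} = rho(1)
  phi_{kk} = [rho(k) - sum_{j=1..k-1} phi_{k-1,j} rho(k-j)]
            / [1 - sum_{j=1..k-1} phi_{k-1,j} rho(j)],
  phi_{k,j} = phi_{k-1,j} - phi_{kk} phi_{k-1,k-j},  j = 1..k-1.
Step k = 1:
  phi_11 = rho(1) = -0.683.
Step k = 2:
  phi_22 = [rho(2) - phi_11 rho(1)] / [1 - phi_11 rho(1)] = [0.5204 - (-0.683)(-0.683)] / [1 - (-0.683)(-0.683)]
         = 0.053911 / 0.533511 = 0.101.
Therefore phi_{22} = 0.1010.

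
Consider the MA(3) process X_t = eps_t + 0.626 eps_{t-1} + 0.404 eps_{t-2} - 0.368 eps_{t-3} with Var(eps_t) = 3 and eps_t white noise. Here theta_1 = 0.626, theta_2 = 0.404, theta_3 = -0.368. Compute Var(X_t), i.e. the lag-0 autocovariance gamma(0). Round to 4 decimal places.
\gamma(0) = 5.0715

For an MA(q) process X_t = eps_t + sum_i theta_i eps_{t-i} with
Var(eps_t) = sigma^2, the variance is
  gamma(0) = sigma^2 * (1 + sum_i theta_i^2).
  sum_i theta_i^2 = (0.626)^2 + (0.404)^2 + (-0.368)^2 = 0.391876 + 0.163216 + 0.135424 = 0.690516.
  gamma(0) = 3 * (1 + 0.690516) = 3 * 1.690516 = 5.071548, which rounds to 5.0715.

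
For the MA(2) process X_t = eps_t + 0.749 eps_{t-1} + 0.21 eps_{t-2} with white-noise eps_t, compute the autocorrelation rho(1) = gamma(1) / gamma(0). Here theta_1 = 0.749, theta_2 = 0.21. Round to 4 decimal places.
\rho(1) = 0.5646

For an MA(q) process with theta_0 = 1, the autocovariance is
  gamma(k) = sigma^2 * sum_{i=0..q-k} theta_i * theta_{i+k},
and rho(k) = gamma(k) / gamma(0). Sigma^2 cancels.
  numerator   = (1)*(0.749) + (0.749)*(0.21) = 0.90629.
  denominator = (1)^2 + (0.749)^2 + (0.21)^2 = 1.605101.
  rho(1) = 0.90629 / 1.605101 = 0.5646.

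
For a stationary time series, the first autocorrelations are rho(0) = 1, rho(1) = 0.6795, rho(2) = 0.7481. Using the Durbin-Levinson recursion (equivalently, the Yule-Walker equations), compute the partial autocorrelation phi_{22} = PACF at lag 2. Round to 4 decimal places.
\phi_{22} = 0.5320

The PACF at lag k is phi_{kk}, the last component of the solution
to the Yule-Walker system G_k phi = r_k where
  (G_k)_{ij} = rho(|i - j|), (r_k)_i = rho(i), i,j = 1..k.
Equivalently, Durbin-Levinson gives phi_{kk} iteratively:
  phi_{11} = rho(1)
  phi_{kk} = [rho(k) - sum_{j=1..k-1} phi_{k-1,j} rho(k-j)]
            / [1 - sum_{j=1..k-1} phi_{k-1,j} rho(j)],
  phi_{k,j} = phi_{k-1,j} - phi_{kk} phi_{k-1,k-j},  j = 1..k-1.
Step k = 1:
  phi_11 = rho(1) = 0.6795.
Step k = 2:
  phi_22 = [rho(2) - phi_11 rho(1)] / [1 - phi_11 rho(1)] = [0.7481 - (0.6795)(0.6795)] / [1 - (0.6795)(0.6795)]
         = 0.28637975 / 0.53827975 = 0.532.
Therefore phi_{22} = 0.5320.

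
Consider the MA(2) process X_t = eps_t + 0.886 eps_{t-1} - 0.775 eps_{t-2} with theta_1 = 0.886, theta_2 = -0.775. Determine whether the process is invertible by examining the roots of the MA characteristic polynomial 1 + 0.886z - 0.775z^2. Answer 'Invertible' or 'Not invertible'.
\text{Not invertible}

The MA(q) characteristic polynomial is P(z) = 1 + 0.886z - 0.775z^2.
Invertibility requires all roots to lie outside the unit circle, i.e. |z| > 1 for every root.
Set 1 + (0.886) z + (-0.775) z^2 = 0, i.e. a z^2 + b z + c = 0 with a = -0.775, b = 0.886, c = 1.
Discriminant D = b^2 - 4ac = (0.886)^2 - 4*(-0.775)*1 = 0.784996 - (-3.1) = 3.884996.
D >= 0, so the roots are real: z = (-b +/- sqrt(D)) / (2a) = (-0.886 +/- 1.971039) / (-1.55).
  z_1 = (-0.886 + 1.971039) / (-1.55) = -0.7,   |z_1| = 0.7.
  z_2 = (-0.886 - 1.971039) / (-1.55) = 1.8433,   |z_2| = 1.8433.
Moduli of all roots: 0.7000, 1.8433.
All moduli strictly greater than 1? No.
Verdict: Not invertible.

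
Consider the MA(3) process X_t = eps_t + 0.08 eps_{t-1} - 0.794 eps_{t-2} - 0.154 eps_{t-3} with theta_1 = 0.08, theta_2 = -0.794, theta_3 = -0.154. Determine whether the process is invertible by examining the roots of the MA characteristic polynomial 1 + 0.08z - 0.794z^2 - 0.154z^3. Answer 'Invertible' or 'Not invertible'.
\text{Invertible}

The MA(q) characteristic polynomial is P(z) = 1 + 0.08z - 0.794z^2 - 0.154z^3.
Invertibility requires all roots to lie outside the unit circle, i.e. |z| > 1 for every root.
Degree 3: look for a simple real root z0 first, then factor out (1 - z/z0) and solve the remaining quadratic.
Testing z0 = -5: P(-5) = 1 + (0.08)(-5) + (-0.794)(-5)^2 + (-0.154)(-5)^3
  = 1 + (-0.4) + (-19.85) + (19.25) = 0.  So z_0 = -5 is a root, |z_0| = 5.
Divide out the factor (1 + 0.2 z) = (1 - z/z0) (since 1/z0 = -0.2):
  P(z) = (1 + 0.2 z)(1 + (-0.12) z + (-0.77) z^2)
  [check: z-coef -0.12 - (-0.2) = 0.08; z^2-coef -0.77 - (-0.2)(-0.12) = -0.794; z^3-coef -(-0.2)(-0.77) = -0.154.]
Remaining roots from the quadratic factor 1 + (-0.12) z + (-0.77) z^2:
  Set 1 + (-0.12) z + (-0.77) z^2 = 0, i.e. a z^2 + b z + c = 0 with a = -0.77, b = -0.12, c = 1.
  Discriminant D = b^2 - 4ac = (-0.12)^2 - 4*(-0.77)*1 = 0.0144 - (-3.08) = 3.0944.
  D >= 0, so the roots are real: z = (-b +/- sqrt(D)) / (2a) = (0.12 +/- 1.759091) / (-1.54).
    z_1 = (0.12 + 1.759091) / (-1.54) = -1.2202,   |z_1| = 1.2202.
    z_2 = (0.12 - 1.759091) / (-1.54) = 1.0643,   |z_2| = 1.0643.
Moduli of all roots: 5.0000, 1.2202, 1.0643.
All moduli strictly greater than 1? Yes.
Verdict: Invertible.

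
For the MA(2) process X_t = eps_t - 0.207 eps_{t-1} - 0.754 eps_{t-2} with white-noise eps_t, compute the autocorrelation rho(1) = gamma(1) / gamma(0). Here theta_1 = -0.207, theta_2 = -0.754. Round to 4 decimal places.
\rho(1) = -0.0316

For an MA(q) process with theta_0 = 1, the autocovariance is
  gamma(k) = sigma^2 * sum_{i=0..q-k} theta_i * theta_{i+k},
and rho(k) = gamma(k) / gamma(0). Sigma^2 cancels.
  numerator   = (1)*(-0.207) + (-0.207)*(-0.754) = -0.050922.
  denominator = (1)^2 + (-0.207)^2 + (-0.754)^2 = 1.611365.
  rho(1) = -0.050922 / 1.611365 = -0.0316.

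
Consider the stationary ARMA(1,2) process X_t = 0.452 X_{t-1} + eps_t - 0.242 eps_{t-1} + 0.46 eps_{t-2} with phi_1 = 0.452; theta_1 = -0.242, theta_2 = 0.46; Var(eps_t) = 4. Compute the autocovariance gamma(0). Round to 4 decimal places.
\gamma(0) = 5.7244

Multiply the model equation by X_{t-k} and take expectations. With theta_0 = psi_0 = 1 and psi_j the MA(infinity) weights, this gives
  gamma(k) - sum_i phi_i gamma(k-i) = c_k,
  c_k = sigma^2 * sum_{j=k..q} theta_j psi_{j-k}   (c_k = 0 for k > q),
using gamma(-m) = gamma(m).
psi-weights needed (psi_j = theta_j + sum_i phi_i psi_{j-i}):
  psi_1 = theta_1 + phi_1 = -0.242 + (0.452) = 0.21
  psi_2 = theta_2 + phi_1 psi_1 = 0.46 + (0.452)(0.21) = 0.55492
Right-hand sides:
  c_0 = sigma^2 (1 + theta_1 psi_1 + theta_2 psi_2) = 4 * (1 + (-0.242)(0.21) + (0.46)(0.55492)) = 4 * 1.204443 = 4.817773
  c_1 = sigma^2 (theta_1 + theta_2 psi_1) = 4 * (-0.242 + (0.46)(0.21)) = -0.5816
  c_2 = sigma^2 theta_2 = 4 * (0.46) = 1.84
Equations for k = 0 and k = 1 (AR order 1):
  gamma(0) = phi_1 gamma(1) + c_0
  gamma(1) = phi_1 gamma(0) + c_1
Substituting the second into the first: gamma(0) (1 - phi_1^2) = c_0 + phi_1 c_1, so
  gamma(0) = (c_0 + phi_1 c_1) / (1 - phi_1^2) = (4.817773 + (0.452)(-0.5816)) / (1 - (0.452)^2) = 4.55489 / 0.795696 = 5.724409.
Therefore gamma(0) = 5.7244 (to 4 decimal places).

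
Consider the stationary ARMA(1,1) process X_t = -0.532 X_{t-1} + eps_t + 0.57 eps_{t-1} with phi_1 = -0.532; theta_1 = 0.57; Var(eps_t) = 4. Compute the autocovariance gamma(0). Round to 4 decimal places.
\gamma(0) = 4.0081

Multiply the model equation by X_{t-k} and take expectations. With theta_0 = psi_0 = 1 and psi_j the MA(infinity) weights, this gives
  gamma(k) - sum_i phi_i gamma(k-i) = c_k,
  c_k = sigma^2 * sum_{j=k..q} theta_j psi_{j-k}   (c_k = 0 for k > q),
using gamma(-m) = gamma(m).
psi-weights needed (psi_j = theta_j + sum_i phi_i psi_{j-i}):
  psi_1 = theta_1 + phi_1 = 0.57 + (-0.532) = 0.038
Right-hand sides:
  c_0 = sigma^2 (1 + theta_1 psi_1) = 4 * (1 + (0.57)(0.038)) = 4 * 1.02166 = 4.08664
  c_1 = sigma^2 theta_1 = 4 * (0.57) = 2.28
  c_2 = 0
Equations for k = 0 and k = 1 (AR order 1):
  gamma(0) = phi_1 gamma(1) + c_0
  gamma(1) = phi_1 gamma(0) + c_1
Substituting the second into the first: gamma(0) (1 - phi_1^2) = c_0 + phi_1 c_1, so
  gamma(0) = (c_0 + phi_1 c_1) / (1 - phi_1^2) = (4.08664 + (-0.532)(2.28)) / (1 - (-0.532)^2) = 2.87368 / 0.716976 = 4.008056.
Therefore gamma(0) = 4.0081 (to 4 decimal places).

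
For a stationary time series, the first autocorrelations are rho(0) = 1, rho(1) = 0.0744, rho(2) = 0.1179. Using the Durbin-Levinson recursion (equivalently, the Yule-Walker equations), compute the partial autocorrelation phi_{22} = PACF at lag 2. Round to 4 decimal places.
\phi_{22} = 0.1130

The PACF at lag k is phi_{kk}, the last component of the solution
to the Yule-Walker system G_k phi = r_k where
  (G_k)_{ij} = rho(|i - j|), (r_k)_i = rho(i), i,j = 1..k.
Equivalently, Durbin-Levinson gives phi_{kk} iteratively:
  phi_{11} = rho(1)
  phi_{kk} = [rho(k) - sum_{j=1..k-1} phi_{k-1,j} rho(k-j)]
            / [1 - sum_{j=1..k-1} phi_{k-1,j} rho(j)],
  phi_{k,j} = phi_{k-1,j} - phi_{kk} phi_{k-1,k-j},  j = 1..k-1.
Step k = 1:
  phi_11 = rho(1) = 0.0744.
Step k = 2:
  phi_22 = [rho(2) - phi_11 rho(1)] / [1 - phi_11 rho(1)] = [0.1179 - (0.0744)(0.0744)] / [1 - (0.0744)(0.0744)]
         = 0.11236464 / 0.99446464 = 0.113.
Therefore phi_{22} = 0.1130.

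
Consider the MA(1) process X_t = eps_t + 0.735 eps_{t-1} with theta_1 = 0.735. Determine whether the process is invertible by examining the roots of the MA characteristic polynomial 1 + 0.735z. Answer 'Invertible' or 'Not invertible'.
\text{Invertible}

The MA(q) characteristic polynomial is P(z) = 1 + 0.735z.
Invertibility requires all roots to lie outside the unit circle, i.e. |z| > 1 for every root.
This is linear in z: 1 + (0.735) z = 0  =>  z = -1/(0.735) = -1.360544,  |z| = 1.360544.
Moduli of all roots: 1.3605.
All moduli strictly greater than 1? Yes.
Verdict: Invertible.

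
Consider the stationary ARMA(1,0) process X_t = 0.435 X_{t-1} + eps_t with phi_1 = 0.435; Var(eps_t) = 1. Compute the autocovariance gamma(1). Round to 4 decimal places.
\gamma(1) = 0.5365

Multiply the model equation by X_{t-k} and take expectations. With theta_0 = psi_0 = 1 and psi_j the MA(infinity) weights, this gives
  gamma(k) - sum_i phi_i gamma(k-i) = c_k,
  c_k = sigma^2 * sum_{j=k..q} theta_j psi_{j-k}   (c_k = 0 for k > q),
using gamma(-m) = gamma(m).
Pure AR (q = 0): c_0 = sigma^2 = 1, c_k = 0 for k >= 1.
Equations for k = 0 and k = 1 (AR order 1):
  gamma(0) = phi_1 gamma(1) + c_0
  gamma(1) = phi_1 gamma(0) + c_1
Substituting the second into the first: gamma(0) (1 - phi_1^2) = c_0 + phi_1 c_1, so
  gamma(0) = c_0 / (1 - phi_1^2) = 1 / (1 - (0.435)^2) = 1 / 0.810775 = 1.233388.
  gamma(1) = phi_1 gamma(0) = (0.435)(1.233388) = 0.536524.
Therefore gamma(1) = 0.5365 (to 4 decimal places).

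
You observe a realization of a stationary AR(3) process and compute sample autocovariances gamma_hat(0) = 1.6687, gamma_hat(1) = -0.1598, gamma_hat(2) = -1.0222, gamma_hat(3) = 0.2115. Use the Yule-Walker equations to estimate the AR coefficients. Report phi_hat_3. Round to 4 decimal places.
\hat\phi_{3} = -0.0480

The Yule-Walker equations for an AR(p) process read, in matrix form,
  Gamma_p phi = r_p,   with   (Gamma_p)_{ij} = gamma(|i - j|),
                       (r_p)_i = gamma(i),   i,j = 1..p.
Substitute the sample gammas (Toeplitz matrix and right-hand side of size 3):
  Gamma_p = [[1.6687, -0.1598, -1.0222], [-0.1598, 1.6687, -0.1598], [-1.0222, -0.1598, 1.6687]]
  r_p     = [-0.1598, -1.0222, 0.2115]
Written out (R1..R3):
  (R1) 1.6687 phi_1 - 0.1598 phi_2 - 1.0222 phi_3 = -0.1598
  (R2) -0.1598 phi_1 + 1.6687 phi_2 - 0.1598 phi_3 = -1.0222
  (R3) -1.0222 phi_1 - 0.1598 phi_2 + 1.6687 phi_3 = 0.2115
Gaussian elimination:
  R2 <- R2 - (-0.1598/1.6687) R1 = R2 - (-0.095763) R1:  1.653397 phi_2 - 0.257689 phi_3 = -1.037503
  R3 <- R3 - (-1.0222/1.6687) R1 = R3 - (-0.612573) R1:  -0.257689 phi_2 + 1.042528 phi_3 = 0.113611
  R3 <- R3 - (-0.257689/1.653397) R2 = R3 - (-0.155854) R2:  1.002366 phi_3 = -0.048088
Back-substitution:
  phi_hat_3 = -0.048088 / 1.002366 = -0.047975
  phi_hat_2 = (-1.037503 - (-0.257689)(-0.047975)) / 1.653397 = -0.634975
  phi_hat_1 = (-0.1598 - (-0.1598)(-0.634975) - (-1.0222)(-0.047975)) / 1.6687 = -0.185959
So phi_hat = [-0.1860, -0.6350, -0.0480].
Therefore phi_hat_3 = -0.0480.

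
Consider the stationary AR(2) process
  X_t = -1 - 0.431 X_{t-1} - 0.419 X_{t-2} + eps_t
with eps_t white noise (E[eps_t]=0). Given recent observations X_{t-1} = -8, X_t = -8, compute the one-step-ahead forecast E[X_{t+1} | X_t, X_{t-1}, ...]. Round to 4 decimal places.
E[X_{t+1} \mid \mathcal F_t] = 5.8000

For an AR(p) model X_t = c + sum_i phi_i X_{t-i} + eps_t, the
one-step-ahead conditional mean is
  E[X_{t+1} | X_t, ...] = c + sum_i phi_i X_{t+1-i}.
Substitute known values:
  E[X_{t+1} | ...] = -1 + (-0.431) * (-8) + (-0.419) * (-8)
                   = 5.8000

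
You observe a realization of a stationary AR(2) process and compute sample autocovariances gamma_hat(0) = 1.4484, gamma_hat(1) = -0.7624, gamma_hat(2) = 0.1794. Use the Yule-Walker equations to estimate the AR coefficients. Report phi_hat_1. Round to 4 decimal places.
\hat\phi_{1} = -0.6379

The Yule-Walker equations for an AR(p) process read, in matrix form,
  Gamma_p phi = r_p,   with   (Gamma_p)_{ij} = gamma(|i - j|),
                       (r_p)_i = gamma(i),   i,j = 1..p.
Substitute the sample gammas (Toeplitz matrix and right-hand side of size 2):
  Gamma_p = [[1.4484, -0.7624], [-0.7624, 1.4484]]
  r_p     = [-0.7624, 0.1794]
Written out:
  1.4484 phi_1 - 0.7624 phi_2 = -0.7624
  -0.7624 phi_1 + 1.4484 phi_2 = 0.1794
Solve by Cramer's rule:
  det = gamma(0)^2 - gamma(1)^2 = (1.4484)^2 - (-0.7624)^2 = 2.09786256 - 0.58125376 = 1.5166088
  phi_hat_1 = [gamma(1) gamma(0) - gamma(1) gamma(2)] / det = [(-0.7624)(1.4484) - (-0.7624)(0.1794)] / 1.5166088 = -0.9674856 / 1.5166088 = -0.6379
  phi_hat_2 = [gamma(0) gamma(2) - gamma(1)^2] / det = [(1.4484)(0.1794) - (-0.7624)^2] / 1.5166088 = -0.3214108 / 1.5166088 = -0.2119
So phi_hat = [-0.6379, -0.2119].
Therefore phi_hat_1 = -0.6379.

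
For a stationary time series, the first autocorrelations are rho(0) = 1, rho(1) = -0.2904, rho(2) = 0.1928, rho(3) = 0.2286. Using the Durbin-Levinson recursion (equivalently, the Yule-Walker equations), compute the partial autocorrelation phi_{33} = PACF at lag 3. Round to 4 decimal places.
\phi_{33} = 0.3460

The PACF at lag k is phi_{kk}, the last component of the solution
to the Yule-Walker system G_k phi = r_k where
  (G_k)_{ij} = rho(|i - j|), (r_k)_i = rho(i), i,j = 1..k.
Equivalently, Durbin-Levinson gives phi_{kk} iteratively:
  phi_{11} = rho(1)
  phi_{kk} = [rho(k) - sum_{j=1..k-1} phi_{k-1,j} rho(k-j)]
            / [1 - sum_{j=1..k-1} phi_{k-1,j} rho(j)],
  phi_{k,j} = phi_{k-1,j} - phi_{kk} phi_{k-1,k-j},  j = 1..k-1.
Step k = 1:
  phi_11 = rho(1) = -0.2904.
Step k = 2:
  phi_22 = [rho(2) - phi_11 rho(1)] / [1 - phi_11 rho(1)] = [0.1928 - (-0.2904)(-0.2904)] / [1 - (-0.2904)(-0.2904)]
         = 0.10846784 / 0.91566784 = 0.118458.
  Update: phi_21 = phi_11 - phi_22 phi_11 = -0.2904 - (0.118458)(-0.2904) = -0.256.
Step k = 3:
  phi_33 = [rho(3) - phi_21 rho(2) - phi_22 rho(1)] / [1 - phi_21 rho(1) - phi_22 rho(2)]
    numerator   = 0.2286 - (-0.256)(0.1928) - (0.118458)(-0.2904) = 0.31235688
    denominator = 1 - (-0.256)(-0.2904) - (0.118458)(0.1928) = 0.902819
  phi_33 = 0.31235688 / 0.902819 = 0.346.
Therefore phi_{33} = 0.3460.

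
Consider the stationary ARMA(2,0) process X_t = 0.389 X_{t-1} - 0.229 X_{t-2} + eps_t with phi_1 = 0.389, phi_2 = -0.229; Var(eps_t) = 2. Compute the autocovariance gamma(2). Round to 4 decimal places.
\gamma(2) = -0.2483

Multiply the model equation by X_{t-k} and take expectations. With theta_0 = psi_0 = 1 and psi_j the MA(infinity) weights, this gives
  gamma(k) - sum_i phi_i gamma(k-i) = c_k,
  c_k = sigma^2 * sum_{j=k..q} theta_j psi_{j-k}   (c_k = 0 for k > q),
using gamma(-m) = gamma(m).
Pure AR (q = 0): c_0 = sigma^2 = 2, c_k = 0 for k >= 1.
Equations for k = 0, 1, 2 (AR order 2, c_2 = 0):
  (E0) gamma(0) = phi_1 gamma(1) + phi_2 gamma(2) + c_0
  (E1) gamma(1) = phi_1 gamma(0) + phi_2 gamma(1) + c_1
  (E2) gamma(2) = phi_1 gamma(1) + phi_2 gamma(0)
From (E1): gamma(1) = A gamma(0) + B with
  A = phi_1 / (1 - phi_2) = 0.389 / 1.229 = 0.316517,   B = c_1 / (1 - phi_2) = 0 / 1.229 = 0.
Insert (E2) into (E0): gamma(0) (1 - phi_2^2) = phi_1 (1 + phi_2) gamma(1) + c_0.
  phi_1 (1 + phi_2) = (0.389)(0.771) = 0.299919,   1 - phi_2^2 = 0.947559.
Replace gamma(1) by A gamma(0) + B and collect gamma(0):
  gamma(0) [0.947559 - (0.299919)(0.316517)] = c_0 = 2
  gamma(0) * 0.852629 = 2
  gamma(0) = 2 / 0.852629 = 2.345685.
  gamma(1) = A gamma(0) = (0.316517)(2.345685) = 0.74245.
  gamma(2) = phi_1 gamma(1) + phi_2 gamma(0) = (0.389)(0.74245) + (-0.229)(2.345685) = -0.248349.
Therefore gamma(2) = -0.2483 (to 4 decimal places).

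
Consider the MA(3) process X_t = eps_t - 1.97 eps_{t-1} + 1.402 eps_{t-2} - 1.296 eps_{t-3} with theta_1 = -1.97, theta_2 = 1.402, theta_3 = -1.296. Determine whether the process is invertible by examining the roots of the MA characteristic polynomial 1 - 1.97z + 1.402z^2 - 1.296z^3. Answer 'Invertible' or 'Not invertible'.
\text{Not invertible}

The MA(q) characteristic polynomial is P(z) = 1 - 1.97z + 1.402z^2 - 1.296z^3.
Invertibility requires all roots to lie outside the unit circle, i.e. |z| > 1 for every root.
Degree 3: look for a simple real root z0 first, then factor out (1 - z/z0) and solve the remaining quadratic.
Testing z0 = 0.625: P(0.625) = 1 + (-1.97)(0.625) + (1.402)(0.625)^2 + (-1.296)(0.625)^3
  = 1 + (-1.23125) + (0.547656) + (-0.316406) = 0.  So z_0 = 0.625 is a root, |z_0| = 0.625.
Divide out the factor (1 - 1.6 z) = (1 - z/z0) (since 1/z0 = 1.6):
  P(z) = (1 - 1.6 z)(1 + (-0.37) z + (0.81) z^2)
  [check: z-coef -0.37 - (1.6) = -1.97; z^2-coef 0.81 - (1.6)(-0.37) = 1.402; z^3-coef -(1.6)(0.81) = -1.296.]
Remaining roots from the quadratic factor 1 + (-0.37) z + (0.81) z^2:
  Set 1 + (-0.37) z + (0.81) z^2 = 0, i.e. a z^2 + b z + c = 0 with a = 0.81, b = -0.37, c = 1.
  Discriminant D = b^2 - 4ac = (-0.37)^2 - 4*(0.81)*1 = 0.1369 - (3.24) = -3.1031.
  D < 0, so the roots are the complex-conjugate pair z = (-b +/- i sqrt(-D)) / (2a) = 0.2284 +/- 1.0874i.
  For a conjugate pair |z|^2 = z * conj(z) = (product of roots) = c/a = 1/(0.81) = 1.234568, so |z| = sqrt(1.234568) = 1.1111 for both roots.
Moduli of all roots: 0.6250, 1.1111, 1.1111.
All moduli strictly greater than 1? No.
Verdict: Not invertible.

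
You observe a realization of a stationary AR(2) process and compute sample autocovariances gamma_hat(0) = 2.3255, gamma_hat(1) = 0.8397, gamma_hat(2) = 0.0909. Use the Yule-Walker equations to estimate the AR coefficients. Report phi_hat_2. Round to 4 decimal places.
\hat\phi_{2} = -0.1050

The Yule-Walker equations for an AR(p) process read, in matrix form,
  Gamma_p phi = r_p,   with   (Gamma_p)_{ij} = gamma(|i - j|),
                       (r_p)_i = gamma(i),   i,j = 1..p.
Substitute the sample gammas (Toeplitz matrix and right-hand side of size 2):
  Gamma_p = [[2.3255, 0.8397], [0.8397, 2.3255]]
  r_p     = [0.8397, 0.0909]
Written out:
  2.3255 phi_1 + 0.8397 phi_2 = 0.8397
  0.8397 phi_1 + 2.3255 phi_2 = 0.0909
Solve by Cramer's rule:
  det = gamma(0)^2 - gamma(1)^2 = (2.3255)^2 - (0.8397)^2 = 5.40795025 - 0.70509609 = 4.70285416
  phi_hat_1 = [gamma(1) gamma(0) - gamma(1) gamma(2)] / det = [(0.8397)(2.3255) - (0.8397)(0.0909)] / 4.70285416 = 1.87639362 / 4.70285416 = 0.399
  phi_hat_2 = [gamma(0) gamma(2) - gamma(1)^2] / det = [(2.3255)(0.0909) - (0.8397)^2] / 4.70285416 = -0.49370814 / 4.70285416 = -0.105
So phi_hat = [0.3990, -0.1050].
Therefore phi_hat_2 = -0.1050.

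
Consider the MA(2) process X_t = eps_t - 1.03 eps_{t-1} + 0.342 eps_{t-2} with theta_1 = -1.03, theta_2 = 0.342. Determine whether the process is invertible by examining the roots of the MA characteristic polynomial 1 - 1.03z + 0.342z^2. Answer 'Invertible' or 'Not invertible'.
\text{Invertible}

The MA(q) characteristic polynomial is P(z) = 1 - 1.03z + 0.342z^2.
Invertibility requires all roots to lie outside the unit circle, i.e. |z| > 1 for every root.
Set 1 + (-1.03) z + (0.342) z^2 = 0, i.e. a z^2 + b z + c = 0 with a = 0.342, b = -1.03, c = 1.
Discriminant D = b^2 - 4ac = (-1.03)^2 - 4*(0.342)*1 = 1.0609 - (1.368) = -0.3071.
D < 0, so the roots are the complex-conjugate pair z = (-b +/- i sqrt(-D)) / (2a) = 1.5058 +/- 0.8102i.
For a conjugate pair |z|^2 = z * conj(z) = (product of roots) = c/a = 1/(0.342) = 2.923977, so |z| = sqrt(2.923977) = 1.71 for both roots.
Moduli of all roots: 1.7100, 1.7100.
All moduli strictly greater than 1? Yes.
Verdict: Invertible.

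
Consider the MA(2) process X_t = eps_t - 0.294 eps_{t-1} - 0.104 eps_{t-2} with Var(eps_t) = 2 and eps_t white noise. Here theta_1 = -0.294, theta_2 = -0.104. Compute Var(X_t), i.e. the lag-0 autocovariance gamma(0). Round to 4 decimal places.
\gamma(0) = 2.1945

For an MA(q) process X_t = eps_t + sum_i theta_i eps_{t-i} with
Var(eps_t) = sigma^2, the variance is
  gamma(0) = sigma^2 * (1 + sum_i theta_i^2).
  sum_i theta_i^2 = (-0.294)^2 + (-0.104)^2 = 0.086436 + 0.010816 = 0.097252.
  gamma(0) = 2 * (1 + 0.097252) = 2 * 1.097252 = 2.194504, which rounds to 2.1945.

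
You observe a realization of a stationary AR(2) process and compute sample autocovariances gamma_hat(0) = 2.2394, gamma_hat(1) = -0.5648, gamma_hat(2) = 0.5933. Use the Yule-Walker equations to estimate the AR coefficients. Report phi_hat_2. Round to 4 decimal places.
\hat\phi_{2} = 0.2150

The Yule-Walker equations for an AR(p) process read, in matrix form,
  Gamma_p phi = r_p,   with   (Gamma_p)_{ij} = gamma(|i - j|),
                       (r_p)_i = gamma(i),   i,j = 1..p.
Substitute the sample gammas (Toeplitz matrix and right-hand side of size 2):
  Gamma_p = [[2.2394, -0.5648], [-0.5648, 2.2394]]
  r_p     = [-0.5648, 0.5933]
Written out:
  2.2394 phi_1 - 0.5648 phi_2 = -0.5648
  -0.5648 phi_1 + 2.2394 phi_2 = 0.5933
Solve by Cramer's rule:
  det = gamma(0)^2 - gamma(1)^2 = (2.2394)^2 - (-0.5648)^2 = 5.01491236 - 0.31899904 = 4.69591332
  phi_hat_1 = [gamma(1) gamma(0) - gamma(1) gamma(2)] / det = [(-0.5648)(2.2394) - (-0.5648)(0.5933)] / 4.69591332 = -0.92971728 / 4.69591332 = -0.198
  phi_hat_2 = [gamma(0) gamma(2) - gamma(1)^2] / det = [(2.2394)(0.5933) - (-0.5648)^2] / 4.69591332 = 1.00963698 / 4.69591332 = 0.215
So phi_hat = [-0.1980, 0.2150].
Therefore phi_hat_2 = 0.2150.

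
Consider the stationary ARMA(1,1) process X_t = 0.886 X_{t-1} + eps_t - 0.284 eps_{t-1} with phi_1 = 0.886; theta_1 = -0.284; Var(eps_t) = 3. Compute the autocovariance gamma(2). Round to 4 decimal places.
\gamma(2) = 5.5696

Multiply the model equation by X_{t-k} and take expectations. With theta_0 = psi_0 = 1 and psi_j the MA(infinity) weights, this gives
  gamma(k) - sum_i phi_i gamma(k-i) = c_k,
  c_k = sigma^2 * sum_{j=k..q} theta_j psi_{j-k}   (c_k = 0 for k > q),
using gamma(-m) = gamma(m).
psi-weights needed (psi_j = theta_j + sum_i phi_i psi_{j-i}):
  psi_1 = theta_1 + phi_1 = -0.284 + (0.886) = 0.602
Right-hand sides:
  c_0 = sigma^2 (1 + theta_1 psi_1) = 3 * (1 + (-0.284)(0.602)) = 3 * 0.829032 = 2.487096
  c_1 = sigma^2 theta_1 = 3 * (-0.284) = -0.852
  c_2 = 0
Equations for k = 0 and k = 1 (AR order 1):
  gamma(0) = phi_1 gamma(1) + c_0
  gamma(1) = phi_1 gamma(0) + c_1
Substituting the second into the first: gamma(0) (1 - phi_1^2) = c_0 + phi_1 c_1, so
  gamma(0) = (c_0 + phi_1 c_1) / (1 - phi_1^2) = (2.487096 + (0.886)(-0.852)) / (1 - (0.886)^2) = 1.732224 / 0.215004 = 8.056706.
  gamma(1) = phi_1 gamma(0) + c_1 = (0.886)(8.056706) + (-0.852) = 6.286241.
For k = 2 (> q): gamma(2) = phi_1 gamma(1) = (0.886)(6.286241) = 5.56961.
Therefore gamma(2) = 5.5696 (to 4 decimal places).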